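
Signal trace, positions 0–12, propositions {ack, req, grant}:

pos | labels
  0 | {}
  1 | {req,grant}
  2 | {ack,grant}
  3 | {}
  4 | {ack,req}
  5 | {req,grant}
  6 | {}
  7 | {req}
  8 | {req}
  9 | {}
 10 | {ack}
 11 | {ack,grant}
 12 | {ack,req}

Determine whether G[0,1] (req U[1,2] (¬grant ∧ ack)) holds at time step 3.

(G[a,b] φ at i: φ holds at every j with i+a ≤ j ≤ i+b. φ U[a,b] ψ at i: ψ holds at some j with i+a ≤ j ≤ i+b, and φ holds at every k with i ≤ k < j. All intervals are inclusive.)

Check (req U[1,2] (¬grant ∧ ack)) at every j in [3,4]:
  j=3: fails
  j=4: fails
Fails at j=3 → formula fails.

False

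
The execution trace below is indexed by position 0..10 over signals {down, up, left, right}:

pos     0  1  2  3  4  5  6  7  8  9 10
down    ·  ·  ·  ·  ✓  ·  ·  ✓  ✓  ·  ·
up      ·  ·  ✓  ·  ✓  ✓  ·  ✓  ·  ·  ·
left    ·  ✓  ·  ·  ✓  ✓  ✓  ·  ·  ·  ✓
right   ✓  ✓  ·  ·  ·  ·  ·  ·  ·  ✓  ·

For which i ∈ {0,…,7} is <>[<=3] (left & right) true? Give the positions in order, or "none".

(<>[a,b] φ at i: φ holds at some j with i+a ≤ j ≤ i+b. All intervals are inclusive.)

Evaluate at each i in [0,7]:
  i=0: ✓ (witness j=1)
  i=1: ✓ (witness j=1)
  i=2: ✗ (none in [2,5])
  i=3: ✗ (none in [3,6])
  i=4: ✗ (none in [4,7])
  i=5: ✗ (none in [5,8])
  i=6: ✗ (none in [6,9])
  i=7: ✗ (none in [7,10])

0, 1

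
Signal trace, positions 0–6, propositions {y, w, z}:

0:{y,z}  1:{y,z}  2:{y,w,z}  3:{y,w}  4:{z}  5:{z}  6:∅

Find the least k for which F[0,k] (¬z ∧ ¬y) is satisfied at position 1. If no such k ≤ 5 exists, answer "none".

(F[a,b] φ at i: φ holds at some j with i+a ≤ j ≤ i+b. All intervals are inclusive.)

5

Scan j = 1,2,… for (¬z ∧ ¬y):
  j=1: fails
  j=2: fails
  j=3: fails
  j=4: fails
  j=5: fails
  j=6: holds
First hit at j=6, so smallest k = 6-1 = 5.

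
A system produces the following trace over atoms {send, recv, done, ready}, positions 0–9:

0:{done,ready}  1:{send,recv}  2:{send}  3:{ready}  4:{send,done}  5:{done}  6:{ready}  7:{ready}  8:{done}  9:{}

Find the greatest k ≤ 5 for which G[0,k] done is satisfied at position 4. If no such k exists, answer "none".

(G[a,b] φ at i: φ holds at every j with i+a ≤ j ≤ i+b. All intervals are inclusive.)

1

done must hold from j=4 onward; find where it first fails.
  j=4: holds
  j=5: holds
  j=6: fails
Holds on [4,5], so largest k = 1.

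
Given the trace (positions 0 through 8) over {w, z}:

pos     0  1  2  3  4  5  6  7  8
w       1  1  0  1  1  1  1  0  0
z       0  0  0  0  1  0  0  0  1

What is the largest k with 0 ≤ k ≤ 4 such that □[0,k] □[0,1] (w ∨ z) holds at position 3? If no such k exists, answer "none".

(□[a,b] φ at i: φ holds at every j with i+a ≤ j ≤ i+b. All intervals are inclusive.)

□[0,1] (w ∨ z) must hold from j=3 onward; find where it first fails.
  j=3: holds
  j=4: holds
  j=5: holds
  j=6: fails
Holds on [3,5], so largest k = 2.

2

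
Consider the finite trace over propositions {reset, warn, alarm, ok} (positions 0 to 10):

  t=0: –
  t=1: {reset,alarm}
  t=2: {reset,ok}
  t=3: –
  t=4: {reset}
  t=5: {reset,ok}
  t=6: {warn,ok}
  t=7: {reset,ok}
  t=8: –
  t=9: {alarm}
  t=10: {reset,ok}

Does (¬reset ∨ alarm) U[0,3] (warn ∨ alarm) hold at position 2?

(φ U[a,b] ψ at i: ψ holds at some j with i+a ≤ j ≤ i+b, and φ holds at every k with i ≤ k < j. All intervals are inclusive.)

Need some j in [2,5] with (warn ∨ alarm), and (¬reset ∨ alarm) at every k in [2,j-1].
  j=2: (warn ∨ alarm) false.
  j=3: (warn ∨ alarm) false.
  j=4: (warn ∨ alarm) false.
  j=5: (warn ∨ alarm) false.
No j in the window works → until fails.

No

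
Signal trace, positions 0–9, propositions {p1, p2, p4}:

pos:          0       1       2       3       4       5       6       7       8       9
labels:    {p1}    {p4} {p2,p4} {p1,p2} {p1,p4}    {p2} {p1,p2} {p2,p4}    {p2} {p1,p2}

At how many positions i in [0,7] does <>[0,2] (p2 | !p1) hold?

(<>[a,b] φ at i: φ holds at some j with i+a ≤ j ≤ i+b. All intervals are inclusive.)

Evaluate at each i in [0,7]:
  i=0: ✓ (witness j=1)
  i=1: ✓ (witness j=1)
  i=2: ✓ (witness j=2)
  i=3: ✓ (witness j=3)
  i=4: ✓ (witness j=5)
  i=5: ✓ (witness j=5)
  i=6: ✓ (witness j=6)
  i=7: ✓ (witness j=7)
Positions where it holds: {0, 1, 2, 3, 4, 5, 6, 7} → 8.

8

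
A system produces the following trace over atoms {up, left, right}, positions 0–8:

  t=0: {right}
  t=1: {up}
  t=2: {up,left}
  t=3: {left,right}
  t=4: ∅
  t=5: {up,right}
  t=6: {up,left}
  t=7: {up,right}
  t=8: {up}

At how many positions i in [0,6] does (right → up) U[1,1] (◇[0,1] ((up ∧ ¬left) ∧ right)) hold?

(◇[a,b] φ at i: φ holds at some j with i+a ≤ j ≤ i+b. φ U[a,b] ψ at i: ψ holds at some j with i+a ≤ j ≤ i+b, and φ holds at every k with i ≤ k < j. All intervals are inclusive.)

Evaluate at each i in [0,6]:
  i=0: ✗ (no rhs in [1,1])
  i=1: ✗ (no rhs in [2,2])
  i=2: ✗ (no rhs in [3,3])
  i=3: ✗ (lhs fails at k=3 before rhs at j=4)
  i=4: ✓ (rhs at j=5; lhs holds on [4,4])
  i=5: ✓ (rhs at j=6; lhs holds on [5,5])
  i=6: ✓ (rhs at j=7; lhs holds on [6,6])
Positions where it holds: {4, 5, 6} → 3.

3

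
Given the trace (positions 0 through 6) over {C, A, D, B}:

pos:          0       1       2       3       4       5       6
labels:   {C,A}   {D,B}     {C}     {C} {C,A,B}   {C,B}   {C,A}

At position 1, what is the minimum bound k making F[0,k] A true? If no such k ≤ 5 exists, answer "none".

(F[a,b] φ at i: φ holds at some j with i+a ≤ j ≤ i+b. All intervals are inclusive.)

Scan j = 1,2,… for A:
  j=1: fails
  j=2: fails
  j=3: fails
  j=4: holds
First hit at j=4, so smallest k = 4-1 = 3.

3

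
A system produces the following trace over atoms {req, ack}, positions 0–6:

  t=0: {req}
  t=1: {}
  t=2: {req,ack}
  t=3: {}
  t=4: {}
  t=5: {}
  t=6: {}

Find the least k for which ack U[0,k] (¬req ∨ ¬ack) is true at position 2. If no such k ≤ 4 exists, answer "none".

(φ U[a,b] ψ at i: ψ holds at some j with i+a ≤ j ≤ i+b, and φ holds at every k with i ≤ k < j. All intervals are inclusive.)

1

Need earliest j ≥ 2 with (¬req ∨ ¬ack), and ack at every k in [2,j-1].
  j=2: rhs fails.
  j=3: rhs holds; lhs holds on [2,2]. k = 1.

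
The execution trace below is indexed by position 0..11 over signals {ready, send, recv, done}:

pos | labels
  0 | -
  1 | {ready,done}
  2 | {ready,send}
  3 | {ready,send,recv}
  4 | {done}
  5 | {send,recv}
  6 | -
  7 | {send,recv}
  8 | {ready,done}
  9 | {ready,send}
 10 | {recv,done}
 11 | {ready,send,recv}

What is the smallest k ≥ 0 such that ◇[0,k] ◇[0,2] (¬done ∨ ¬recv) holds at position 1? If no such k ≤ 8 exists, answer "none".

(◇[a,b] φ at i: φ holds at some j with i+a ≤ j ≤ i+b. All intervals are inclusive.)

Scan j = 1,2,… for ◇[0,2] (¬done ∨ ¬recv):
  j=1: holds
First hit at j=1, so smallest k = 1-1 = 0.

0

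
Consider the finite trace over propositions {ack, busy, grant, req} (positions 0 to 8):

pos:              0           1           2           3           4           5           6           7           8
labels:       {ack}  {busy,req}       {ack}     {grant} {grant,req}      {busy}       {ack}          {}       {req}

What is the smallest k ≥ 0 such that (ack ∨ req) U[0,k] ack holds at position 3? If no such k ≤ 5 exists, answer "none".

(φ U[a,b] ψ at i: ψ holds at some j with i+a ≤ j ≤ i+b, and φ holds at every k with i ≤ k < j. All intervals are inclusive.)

Need earliest j ≥ 3 with ack, and (ack ∨ req) at every k in [3,j-1].
  j=3: rhs fails.
  j=4: rhs fails.
  j=5: rhs fails.
  j=6: rhs holds but lhs fails at k=3.
  j=7: rhs fails.
  j=8: rhs fails.
No witness within the range → none.

none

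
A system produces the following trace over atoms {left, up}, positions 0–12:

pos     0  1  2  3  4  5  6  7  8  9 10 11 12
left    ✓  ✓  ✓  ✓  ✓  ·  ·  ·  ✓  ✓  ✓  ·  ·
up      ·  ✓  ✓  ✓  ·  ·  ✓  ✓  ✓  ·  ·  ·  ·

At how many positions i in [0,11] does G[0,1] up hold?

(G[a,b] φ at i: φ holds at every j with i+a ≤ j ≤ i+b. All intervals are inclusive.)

4

Evaluate at each i in [0,11]:
  i=0: ✗ (fails at j=0)
  i=1: ✓ (all of [1,2])
  i=2: ✓ (all of [2,3])
  i=3: ✗ (fails at j=4)
  i=4: ✗ (fails at j=4)
  i=5: ✗ (fails at j=5)
  i=6: ✓ (all of [6,7])
  i=7: ✓ (all of [7,8])
  i=8: ✗ (fails at j=9)
  i=9: ✗ (fails at j=9)
  i=10: ✗ (fails at j=10)
  i=11: ✗ (fails at j=11)
Positions where it holds: {1, 2, 6, 7} → 4.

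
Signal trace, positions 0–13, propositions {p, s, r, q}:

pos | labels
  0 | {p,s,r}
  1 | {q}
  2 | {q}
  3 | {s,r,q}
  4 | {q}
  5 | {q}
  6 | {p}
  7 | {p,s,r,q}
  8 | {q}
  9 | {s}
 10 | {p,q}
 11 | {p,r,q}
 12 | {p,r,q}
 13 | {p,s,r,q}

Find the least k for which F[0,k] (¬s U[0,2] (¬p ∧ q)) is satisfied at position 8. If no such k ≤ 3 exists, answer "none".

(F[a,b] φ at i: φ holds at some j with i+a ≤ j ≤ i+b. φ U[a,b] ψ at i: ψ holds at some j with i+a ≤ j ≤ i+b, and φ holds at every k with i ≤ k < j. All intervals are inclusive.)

Scan j = 8,9,… for (¬s U[0,2] (¬p ∧ q)):
  j=8: holds
First hit at j=8, so smallest k = 8-8 = 0.

0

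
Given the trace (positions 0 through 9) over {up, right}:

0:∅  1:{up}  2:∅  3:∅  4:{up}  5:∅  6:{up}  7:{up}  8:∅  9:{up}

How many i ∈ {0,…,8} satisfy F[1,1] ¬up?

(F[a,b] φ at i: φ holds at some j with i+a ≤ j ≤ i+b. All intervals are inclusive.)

4

Evaluate at each i in [0,8]:
  i=0: ✗ (none in [1,1])
  i=1: ✓ (witness j=2)
  i=2: ✓ (witness j=3)
  i=3: ✗ (none in [4,4])
  i=4: ✓ (witness j=5)
  i=5: ✗ (none in [6,6])
  i=6: ✗ (none in [7,7])
  i=7: ✓ (witness j=8)
  i=8: ✗ (none in [9,9])
Positions where it holds: {1, 2, 4, 7} → 4.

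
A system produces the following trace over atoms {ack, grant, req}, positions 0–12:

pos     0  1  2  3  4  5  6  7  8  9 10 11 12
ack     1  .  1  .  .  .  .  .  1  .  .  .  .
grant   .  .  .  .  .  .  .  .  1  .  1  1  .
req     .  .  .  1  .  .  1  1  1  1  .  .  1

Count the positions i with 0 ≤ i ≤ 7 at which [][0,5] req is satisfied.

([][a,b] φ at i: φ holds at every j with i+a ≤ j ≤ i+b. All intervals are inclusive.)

0

Evaluate at each i in [0,7]:
  i=0: ✗ (fails at j=0)
  i=1: ✗ (fails at j=1)
  i=2: ✗ (fails at j=2)
  i=3: ✗ (fails at j=4)
  i=4: ✗ (fails at j=4)
  i=5: ✗ (fails at j=5)
  i=6: ✗ (fails at j=10)
  i=7: ✗ (fails at j=10)
Positions where it holds: {} → 0.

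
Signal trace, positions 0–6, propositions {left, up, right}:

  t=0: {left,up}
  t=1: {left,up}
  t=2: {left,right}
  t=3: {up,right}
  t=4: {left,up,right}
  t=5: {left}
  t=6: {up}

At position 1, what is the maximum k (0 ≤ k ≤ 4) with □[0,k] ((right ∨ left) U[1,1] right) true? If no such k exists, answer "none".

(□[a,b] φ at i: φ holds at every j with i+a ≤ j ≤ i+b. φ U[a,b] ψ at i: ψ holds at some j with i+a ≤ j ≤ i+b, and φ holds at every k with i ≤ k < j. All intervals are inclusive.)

((right ∨ left) U[1,1] right) must hold from j=1 onward; find where it first fails.
  j=1: holds
  j=2: holds
  j=3: holds
  j=4: fails
Holds on [1,3], so largest k = 2.

2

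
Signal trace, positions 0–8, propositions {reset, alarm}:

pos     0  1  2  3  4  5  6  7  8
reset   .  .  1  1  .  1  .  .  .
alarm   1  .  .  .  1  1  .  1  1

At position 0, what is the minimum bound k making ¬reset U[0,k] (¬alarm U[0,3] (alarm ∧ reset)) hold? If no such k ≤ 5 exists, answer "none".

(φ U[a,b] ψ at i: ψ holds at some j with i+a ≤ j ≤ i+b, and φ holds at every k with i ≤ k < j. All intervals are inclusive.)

Need earliest j ≥ 0 with (¬alarm U[0,3] (alarm ∧ reset)), and ¬reset at every k in [0,j-1].
  j=0: rhs fails.
  j=1: rhs fails.
  j=2: rhs fails.
  j=3: rhs fails.
  j=4: rhs fails.
  j=5: rhs holds but lhs fails at k=2.
No witness within the range → none.

none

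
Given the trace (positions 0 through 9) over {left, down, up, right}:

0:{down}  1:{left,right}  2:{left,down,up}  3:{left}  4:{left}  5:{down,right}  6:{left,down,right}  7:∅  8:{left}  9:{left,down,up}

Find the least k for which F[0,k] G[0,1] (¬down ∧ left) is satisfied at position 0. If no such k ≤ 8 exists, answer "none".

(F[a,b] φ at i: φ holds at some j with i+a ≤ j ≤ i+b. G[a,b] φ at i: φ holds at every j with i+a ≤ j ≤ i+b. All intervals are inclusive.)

3

Scan j = 0,1,… for G[0,1] (¬down ∧ left):
  j=0: fails
  j=1: fails
  j=2: fails
  j=3: holds
First hit at j=3, so smallest k = 3-0 = 3.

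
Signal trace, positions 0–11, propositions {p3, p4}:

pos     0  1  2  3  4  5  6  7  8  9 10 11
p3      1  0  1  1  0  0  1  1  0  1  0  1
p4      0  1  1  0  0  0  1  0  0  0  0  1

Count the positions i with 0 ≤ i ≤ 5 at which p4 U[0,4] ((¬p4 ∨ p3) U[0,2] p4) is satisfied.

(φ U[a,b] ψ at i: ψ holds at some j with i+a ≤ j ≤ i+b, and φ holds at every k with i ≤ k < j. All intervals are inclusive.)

5

Evaluate at each i in [0,5]:
  i=0: ✓ (rhs at j=0)
  i=1: ✓ (rhs at j=1)
  i=2: ✓ (rhs at j=2)
  i=3: ✗ (lhs fails at k=3 before rhs at j=4)
  i=4: ✓ (rhs at j=4)
  i=5: ✓ (rhs at j=5)
Positions where it holds: {0, 1, 2, 4, 5} → 5.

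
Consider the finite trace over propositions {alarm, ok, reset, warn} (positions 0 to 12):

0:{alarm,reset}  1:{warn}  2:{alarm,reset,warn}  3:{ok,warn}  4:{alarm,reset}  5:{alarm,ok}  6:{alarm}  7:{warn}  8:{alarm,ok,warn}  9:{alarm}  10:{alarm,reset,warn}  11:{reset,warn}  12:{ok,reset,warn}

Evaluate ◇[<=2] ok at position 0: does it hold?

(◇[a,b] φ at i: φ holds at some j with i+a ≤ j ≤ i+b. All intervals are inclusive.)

Check ok at each j in [0,2]:
  j=0: false
  j=1: false
  j=2: false
No position in the window satisfies it → formula fails.

False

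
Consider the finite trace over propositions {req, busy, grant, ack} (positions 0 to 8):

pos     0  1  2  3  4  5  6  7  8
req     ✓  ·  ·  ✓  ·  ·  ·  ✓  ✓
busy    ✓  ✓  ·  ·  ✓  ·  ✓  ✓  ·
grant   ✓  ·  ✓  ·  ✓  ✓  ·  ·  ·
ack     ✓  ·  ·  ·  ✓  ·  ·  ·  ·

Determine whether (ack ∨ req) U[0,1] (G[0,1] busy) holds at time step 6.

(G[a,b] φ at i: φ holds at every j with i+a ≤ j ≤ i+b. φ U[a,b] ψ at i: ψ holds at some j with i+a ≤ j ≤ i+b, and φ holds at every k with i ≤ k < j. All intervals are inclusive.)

True

Need some j in [6,7] with G[0,1] busy, and (ack ∨ req) at every k in [6,j-1].
  j=6: G[0,1] busy holds; no prefix to check → satisfied.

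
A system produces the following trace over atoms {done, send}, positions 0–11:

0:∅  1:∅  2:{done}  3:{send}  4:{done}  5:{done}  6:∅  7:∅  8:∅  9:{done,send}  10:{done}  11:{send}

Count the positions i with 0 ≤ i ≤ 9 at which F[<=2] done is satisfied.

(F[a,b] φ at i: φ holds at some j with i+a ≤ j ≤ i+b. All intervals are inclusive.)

Evaluate at each i in [0,9]:
  i=0: ✓ (witness j=2)
  i=1: ✓ (witness j=2)
  i=2: ✓ (witness j=2)
  i=3: ✓ (witness j=4)
  i=4: ✓ (witness j=4)
  i=5: ✓ (witness j=5)
  i=6: ✗ (none in [6,8])
  i=7: ✓ (witness j=9)
  i=8: ✓ (witness j=9)
  i=9: ✓ (witness j=9)
Positions where it holds: {0, 1, 2, 3, 4, 5, 7, 8, 9} → 9.

9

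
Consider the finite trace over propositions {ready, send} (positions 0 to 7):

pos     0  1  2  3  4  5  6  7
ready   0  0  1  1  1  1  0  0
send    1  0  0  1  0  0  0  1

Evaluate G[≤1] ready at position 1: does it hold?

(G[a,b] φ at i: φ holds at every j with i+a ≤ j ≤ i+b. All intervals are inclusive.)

No

Check ready at every j in [1,2]:
  j=1: false
  j=2: true
Fails at j=1 → formula fails.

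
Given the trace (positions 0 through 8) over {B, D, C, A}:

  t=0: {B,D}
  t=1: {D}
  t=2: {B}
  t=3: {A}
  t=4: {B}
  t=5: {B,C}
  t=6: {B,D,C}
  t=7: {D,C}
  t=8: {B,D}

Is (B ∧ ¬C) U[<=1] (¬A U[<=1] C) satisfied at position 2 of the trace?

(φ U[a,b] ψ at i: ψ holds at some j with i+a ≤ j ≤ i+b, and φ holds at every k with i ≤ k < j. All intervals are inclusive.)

False

Need some j in [2,3] with (¬A U[<=1] C), and (B ∧ ¬C) at every k in [2,j-1].
  j=2: (¬A U[<=1] C) — fails.
  j=3: (¬A U[<=1] C) — fails.
No j in the window works → until fails.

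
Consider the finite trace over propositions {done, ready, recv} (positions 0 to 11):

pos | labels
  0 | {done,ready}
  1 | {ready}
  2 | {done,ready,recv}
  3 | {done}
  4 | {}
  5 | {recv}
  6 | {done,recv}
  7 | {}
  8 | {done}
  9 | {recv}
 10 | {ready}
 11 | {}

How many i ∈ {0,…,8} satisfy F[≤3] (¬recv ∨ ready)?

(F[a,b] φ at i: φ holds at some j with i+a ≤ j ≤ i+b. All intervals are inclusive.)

Evaluate at each i in [0,8]:
  i=0: ✓ (witness j=0)
  i=1: ✓ (witness j=1)
  i=2: ✓ (witness j=2)
  i=3: ✓ (witness j=3)
  i=4: ✓ (witness j=4)
  i=5: ✓ (witness j=7)
  i=6: ✓ (witness j=7)
  i=7: ✓ (witness j=7)
  i=8: ✓ (witness j=8)
Positions where it holds: {0, 1, 2, 3, 4, 5, 6, 7, 8} → 9.

9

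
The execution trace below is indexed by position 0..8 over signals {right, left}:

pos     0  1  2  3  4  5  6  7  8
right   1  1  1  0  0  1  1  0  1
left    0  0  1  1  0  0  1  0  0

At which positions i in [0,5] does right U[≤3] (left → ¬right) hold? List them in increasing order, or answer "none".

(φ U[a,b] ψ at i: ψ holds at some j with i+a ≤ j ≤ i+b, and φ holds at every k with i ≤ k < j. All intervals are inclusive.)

Evaluate at each i in [0,5]:
  i=0: ✓ (rhs at j=0)
  i=1: ✓ (rhs at j=1)
  i=2: ✓ (rhs at j=3; lhs holds on [2,2])
  i=3: ✓ (rhs at j=3)
  i=4: ✓ (rhs at j=4)
  i=5: ✓ (rhs at j=5)

0, 1, 2, 3, 4, 5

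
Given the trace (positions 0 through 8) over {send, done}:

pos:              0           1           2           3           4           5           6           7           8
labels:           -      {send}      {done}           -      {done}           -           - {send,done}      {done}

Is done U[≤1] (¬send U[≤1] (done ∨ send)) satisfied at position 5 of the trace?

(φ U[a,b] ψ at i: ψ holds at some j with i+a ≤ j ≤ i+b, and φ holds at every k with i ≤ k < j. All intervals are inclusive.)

Does not hold

Need some j in [5,6] with (¬send U[≤1] (done ∨ send)), and done at every k in [5,j-1].
  j=5: (¬send U[≤1] (done ∨ send)) — fails.
  j=6: (¬send U[≤1] (done ∨ send)) holds, but done fails at k=5 → not this j.
No j in the window works → until fails.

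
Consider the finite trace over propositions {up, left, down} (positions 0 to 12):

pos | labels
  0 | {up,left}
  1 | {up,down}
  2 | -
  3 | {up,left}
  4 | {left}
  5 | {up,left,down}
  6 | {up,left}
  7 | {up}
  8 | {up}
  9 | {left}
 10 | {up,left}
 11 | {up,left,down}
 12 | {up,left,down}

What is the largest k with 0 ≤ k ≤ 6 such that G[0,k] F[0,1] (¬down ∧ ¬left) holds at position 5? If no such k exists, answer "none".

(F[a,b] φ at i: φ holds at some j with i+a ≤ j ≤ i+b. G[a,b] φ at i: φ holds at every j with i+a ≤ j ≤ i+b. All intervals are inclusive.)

F[0,1] (¬down ∧ ¬left) must hold from j=5 onward; find where it first fails.
  j=5: fails → no k works.

none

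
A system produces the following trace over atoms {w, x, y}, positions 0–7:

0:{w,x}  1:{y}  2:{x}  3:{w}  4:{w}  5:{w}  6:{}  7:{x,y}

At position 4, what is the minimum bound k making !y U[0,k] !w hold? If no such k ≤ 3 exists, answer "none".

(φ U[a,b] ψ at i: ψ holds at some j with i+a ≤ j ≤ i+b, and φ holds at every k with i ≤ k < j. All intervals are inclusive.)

Need earliest j ≥ 4 with !w, and !y at every k in [4,j-1].
  j=4: rhs fails.
  j=5: rhs fails.
  j=6: rhs holds; lhs holds on [4,5]. k = 2.

2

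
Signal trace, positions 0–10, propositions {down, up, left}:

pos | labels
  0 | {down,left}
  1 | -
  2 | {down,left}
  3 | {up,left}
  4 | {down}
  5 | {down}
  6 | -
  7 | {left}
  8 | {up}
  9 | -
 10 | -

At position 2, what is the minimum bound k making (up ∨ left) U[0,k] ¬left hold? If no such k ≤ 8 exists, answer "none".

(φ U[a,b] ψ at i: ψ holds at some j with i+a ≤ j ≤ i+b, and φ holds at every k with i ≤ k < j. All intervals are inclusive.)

2

Need earliest j ≥ 2 with ¬left, and (up ∨ left) at every k in [2,j-1].
  j=2: rhs fails.
  j=3: rhs fails.
  j=4: rhs holds; lhs holds on [2,3]. k = 2.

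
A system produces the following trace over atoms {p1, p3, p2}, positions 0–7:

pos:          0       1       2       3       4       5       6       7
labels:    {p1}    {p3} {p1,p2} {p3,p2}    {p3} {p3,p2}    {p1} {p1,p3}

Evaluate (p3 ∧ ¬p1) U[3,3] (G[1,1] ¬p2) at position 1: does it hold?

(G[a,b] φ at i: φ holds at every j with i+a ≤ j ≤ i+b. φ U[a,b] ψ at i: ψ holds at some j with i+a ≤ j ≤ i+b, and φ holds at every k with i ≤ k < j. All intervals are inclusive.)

Need some j in [4,4] with G[1,1] ¬p2, and (p3 ∧ ¬p1) at every k in [1,j-1].
  j=4: G[1,1] ¬p2 — fails at 5.
No j in the window works → until fails.

Does not hold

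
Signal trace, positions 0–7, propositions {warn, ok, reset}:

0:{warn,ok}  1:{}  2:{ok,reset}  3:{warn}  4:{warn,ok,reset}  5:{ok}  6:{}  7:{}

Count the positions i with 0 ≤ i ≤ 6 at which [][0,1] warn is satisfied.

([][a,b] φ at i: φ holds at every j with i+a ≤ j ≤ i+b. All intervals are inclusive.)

Evaluate at each i in [0,6]:
  i=0: ✗ (fails at j=1)
  i=1: ✗ (fails at j=1)
  i=2: ✗ (fails at j=2)
  i=3: ✓ (all of [3,4])
  i=4: ✗ (fails at j=5)
  i=5: ✗ (fails at j=5)
  i=6: ✗ (fails at j=6)
Positions where it holds: {3} → 1.

1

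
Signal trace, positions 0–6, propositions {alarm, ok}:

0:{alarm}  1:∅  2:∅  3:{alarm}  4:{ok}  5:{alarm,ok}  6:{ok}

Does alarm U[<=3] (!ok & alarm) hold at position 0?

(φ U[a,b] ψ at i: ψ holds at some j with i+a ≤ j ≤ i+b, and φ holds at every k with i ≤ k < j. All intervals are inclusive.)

Need some j in [0,3] with (!ok & alarm), and alarm at every k in [0,j-1].
  j=0: (!ok & alarm) holds; no prefix to check → satisfied.

Holds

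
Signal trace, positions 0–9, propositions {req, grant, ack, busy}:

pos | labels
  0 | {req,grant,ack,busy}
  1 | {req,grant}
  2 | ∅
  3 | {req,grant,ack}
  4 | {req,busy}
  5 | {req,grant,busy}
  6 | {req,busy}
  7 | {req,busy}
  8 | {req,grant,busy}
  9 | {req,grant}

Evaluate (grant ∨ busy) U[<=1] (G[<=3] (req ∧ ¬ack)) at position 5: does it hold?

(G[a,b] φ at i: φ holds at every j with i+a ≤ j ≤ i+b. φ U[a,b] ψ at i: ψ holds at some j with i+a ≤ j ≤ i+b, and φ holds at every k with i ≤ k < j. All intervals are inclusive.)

Need some j in [5,6] with G[<=3] (req ∧ ¬ack), and (grant ∨ busy) at every k in [5,j-1].
  j=5: G[<=3] (req ∧ ¬ack) holds; no prefix to check → satisfied.

Yes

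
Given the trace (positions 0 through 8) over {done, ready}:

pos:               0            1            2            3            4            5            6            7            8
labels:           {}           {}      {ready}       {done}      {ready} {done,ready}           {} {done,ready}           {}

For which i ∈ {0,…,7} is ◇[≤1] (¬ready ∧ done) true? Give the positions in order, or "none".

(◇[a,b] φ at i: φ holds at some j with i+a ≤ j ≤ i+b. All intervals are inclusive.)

2, 3

Evaluate at each i in [0,7]:
  i=0: ✗ (none in [0,1])
  i=1: ✗ (none in [1,2])
  i=2: ✓ (witness j=3)
  i=3: ✓ (witness j=3)
  i=4: ✗ (none in [4,5])
  i=5: ✗ (none in [5,6])
  i=6: ✗ (none in [6,7])
  i=7: ✗ (none in [7,8])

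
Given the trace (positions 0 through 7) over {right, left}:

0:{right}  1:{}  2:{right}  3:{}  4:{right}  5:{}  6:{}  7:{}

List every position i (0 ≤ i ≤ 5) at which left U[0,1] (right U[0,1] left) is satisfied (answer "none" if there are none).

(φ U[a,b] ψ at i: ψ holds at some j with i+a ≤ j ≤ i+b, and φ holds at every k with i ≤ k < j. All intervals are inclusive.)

none

Evaluate at each i in [0,5]:
  i=0: ✗ (no rhs in [0,1])
  i=1: ✗ (no rhs in [1,2])
  i=2: ✗ (no rhs in [2,3])
  i=3: ✗ (no rhs in [3,4])
  i=4: ✗ (no rhs in [4,5])
  i=5: ✗ (no rhs in [5,6])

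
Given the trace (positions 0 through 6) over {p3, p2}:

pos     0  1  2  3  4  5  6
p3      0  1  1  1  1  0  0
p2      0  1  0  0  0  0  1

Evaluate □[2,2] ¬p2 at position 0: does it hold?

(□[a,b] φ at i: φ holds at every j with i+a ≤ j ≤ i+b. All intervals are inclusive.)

Yes

Check ¬p2 at every j in [2,2]:
  j=2: true
All positions satisfy it → formula holds.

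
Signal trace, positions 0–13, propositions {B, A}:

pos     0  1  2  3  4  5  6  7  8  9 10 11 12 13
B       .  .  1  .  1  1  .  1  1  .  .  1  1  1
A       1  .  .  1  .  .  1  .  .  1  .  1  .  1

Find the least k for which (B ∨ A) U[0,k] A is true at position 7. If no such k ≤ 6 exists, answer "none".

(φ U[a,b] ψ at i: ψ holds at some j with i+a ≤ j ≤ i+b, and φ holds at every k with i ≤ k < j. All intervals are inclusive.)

Need earliest j ≥ 7 with A, and (B ∨ A) at every k in [7,j-1].
  j=7: rhs fails.
  j=8: rhs fails.
  j=9: rhs holds; lhs holds on [7,8]. k = 2.

2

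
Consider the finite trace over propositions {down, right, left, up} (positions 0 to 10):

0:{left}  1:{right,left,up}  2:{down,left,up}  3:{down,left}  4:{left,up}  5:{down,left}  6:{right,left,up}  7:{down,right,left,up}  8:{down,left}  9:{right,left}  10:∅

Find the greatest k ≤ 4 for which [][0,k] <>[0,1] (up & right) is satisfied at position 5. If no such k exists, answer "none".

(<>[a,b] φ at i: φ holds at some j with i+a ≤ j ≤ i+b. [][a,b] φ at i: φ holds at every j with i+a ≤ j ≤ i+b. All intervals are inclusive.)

2

<>[0,1] (up & right) must hold from j=5 onward; find where it first fails.
  j=5: holds
  j=6: holds
  j=7: holds
  j=8: fails
Holds on [5,7], so largest k = 2.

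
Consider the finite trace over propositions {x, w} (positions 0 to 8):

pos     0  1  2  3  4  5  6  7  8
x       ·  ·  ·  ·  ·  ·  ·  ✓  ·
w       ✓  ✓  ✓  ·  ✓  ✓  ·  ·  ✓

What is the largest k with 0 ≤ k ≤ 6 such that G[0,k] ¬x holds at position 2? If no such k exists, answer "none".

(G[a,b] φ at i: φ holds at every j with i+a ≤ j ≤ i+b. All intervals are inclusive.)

4

¬x must hold from j=2 onward; find where it first fails.
  j=2: holds
  j=3: holds
  j=4: holds
  j=5: holds
  j=6: holds
  j=7: fails
Holds on [2,6], so largest k = 4.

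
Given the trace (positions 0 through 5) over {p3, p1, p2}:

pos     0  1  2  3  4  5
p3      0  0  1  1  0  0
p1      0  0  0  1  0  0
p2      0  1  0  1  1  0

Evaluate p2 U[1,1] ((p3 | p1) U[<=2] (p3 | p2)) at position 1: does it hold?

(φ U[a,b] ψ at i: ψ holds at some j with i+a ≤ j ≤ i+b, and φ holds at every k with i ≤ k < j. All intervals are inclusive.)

Need some j in [2,2] with ((p3 | p1) U[<=2] (p3 | p2)), and p2 at every k in [1,j-1].
  j=2: ((p3 | p1) U[<=2] (p3 | p2)) holds; p2 holds at every k in [1,1] → satisfied.

True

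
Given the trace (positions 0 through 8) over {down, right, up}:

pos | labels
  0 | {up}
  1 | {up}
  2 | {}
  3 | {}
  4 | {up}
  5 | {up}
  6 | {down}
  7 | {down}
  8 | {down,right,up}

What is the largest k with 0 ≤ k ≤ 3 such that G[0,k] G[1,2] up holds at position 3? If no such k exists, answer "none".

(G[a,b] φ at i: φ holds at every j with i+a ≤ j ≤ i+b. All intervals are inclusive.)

G[1,2] up must hold from j=3 onward; find where it first fails.
  j=3: holds
  j=4: fails
Holds on [3,3], so largest k = 0.

0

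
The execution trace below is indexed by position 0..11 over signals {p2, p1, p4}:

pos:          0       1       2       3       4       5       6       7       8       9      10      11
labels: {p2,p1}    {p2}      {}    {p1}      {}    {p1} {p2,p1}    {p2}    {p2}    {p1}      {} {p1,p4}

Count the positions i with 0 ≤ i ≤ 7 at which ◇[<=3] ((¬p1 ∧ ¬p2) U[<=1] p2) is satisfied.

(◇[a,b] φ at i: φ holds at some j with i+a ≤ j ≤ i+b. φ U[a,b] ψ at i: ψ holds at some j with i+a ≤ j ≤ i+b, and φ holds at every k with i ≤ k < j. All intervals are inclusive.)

7

Evaluate at each i in [0,7]:
  i=0: ✓ (witness j=0)
  i=1: ✓ (witness j=1)
  i=2: ✗ (none in [2,5])
  i=3: ✓ (witness j=6)
  i=4: ✓ (witness j=6)
  i=5: ✓ (witness j=6)
  i=6: ✓ (witness j=6)
  i=7: ✓ (witness j=7)
Positions where it holds: {0, 1, 3, 4, 5, 6, 7} → 7.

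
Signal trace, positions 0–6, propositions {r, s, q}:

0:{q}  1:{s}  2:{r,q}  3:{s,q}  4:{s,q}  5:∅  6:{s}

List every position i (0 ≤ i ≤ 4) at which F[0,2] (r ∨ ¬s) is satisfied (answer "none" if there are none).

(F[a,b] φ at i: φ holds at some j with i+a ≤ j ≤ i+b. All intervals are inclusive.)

0, 1, 2, 3, 4

Evaluate at each i in [0,4]:
  i=0: ✓ (witness j=0)
  i=1: ✓ (witness j=2)
  i=2: ✓ (witness j=2)
  i=3: ✓ (witness j=5)
  i=4: ✓ (witness j=5)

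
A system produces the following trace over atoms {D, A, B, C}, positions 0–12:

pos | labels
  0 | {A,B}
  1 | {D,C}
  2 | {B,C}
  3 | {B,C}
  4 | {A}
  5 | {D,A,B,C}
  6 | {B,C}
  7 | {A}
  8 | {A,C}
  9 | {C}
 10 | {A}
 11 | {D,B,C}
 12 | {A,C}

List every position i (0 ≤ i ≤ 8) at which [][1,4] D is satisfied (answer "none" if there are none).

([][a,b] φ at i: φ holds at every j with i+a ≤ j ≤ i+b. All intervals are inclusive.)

none

Evaluate at each i in [0,8]:
  i=0: ✗ (fails at j=2)
  i=1: ✗ (fails at j=2)
  i=2: ✗ (fails at j=3)
  i=3: ✗ (fails at j=4)
  i=4: ✗ (fails at j=6)
  i=5: ✗ (fails at j=6)
  i=6: ✗ (fails at j=7)
  i=7: ✗ (fails at j=8)
  i=8: ✗ (fails at j=9)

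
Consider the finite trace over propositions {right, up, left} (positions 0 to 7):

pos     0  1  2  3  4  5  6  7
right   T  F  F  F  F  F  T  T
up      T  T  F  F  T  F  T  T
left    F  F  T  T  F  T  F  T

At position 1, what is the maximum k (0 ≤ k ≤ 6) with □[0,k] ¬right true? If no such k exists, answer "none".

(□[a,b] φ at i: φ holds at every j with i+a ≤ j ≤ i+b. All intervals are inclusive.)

4

¬right must hold from j=1 onward; find where it first fails.
  j=1: holds
  j=2: holds
  j=3: holds
  j=4: holds
  j=5: holds
  j=6: fails
Holds on [1,5], so largest k = 4.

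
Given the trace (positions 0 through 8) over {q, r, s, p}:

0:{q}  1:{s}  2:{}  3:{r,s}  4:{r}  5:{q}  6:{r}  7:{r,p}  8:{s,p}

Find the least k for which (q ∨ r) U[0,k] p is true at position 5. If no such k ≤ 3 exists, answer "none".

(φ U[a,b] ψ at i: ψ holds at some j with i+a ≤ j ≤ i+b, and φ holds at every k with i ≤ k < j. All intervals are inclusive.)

Need earliest j ≥ 5 with p, and (q ∨ r) at every k in [5,j-1].
  j=5: rhs fails.
  j=6: rhs fails.
  j=7: rhs holds; lhs holds on [5,6]. k = 2.

2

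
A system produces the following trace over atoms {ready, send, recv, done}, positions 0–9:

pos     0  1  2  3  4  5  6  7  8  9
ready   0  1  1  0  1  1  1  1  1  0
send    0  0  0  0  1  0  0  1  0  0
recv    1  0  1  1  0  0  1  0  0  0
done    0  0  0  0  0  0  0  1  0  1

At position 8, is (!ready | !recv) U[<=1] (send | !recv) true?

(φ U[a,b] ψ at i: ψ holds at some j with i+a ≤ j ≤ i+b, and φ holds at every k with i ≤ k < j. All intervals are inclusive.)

True

Need some j in [8,9] with (send | !recv), and (!ready | !recv) at every k in [8,j-1].
  j=8: (send | !recv) holds; no prefix to check → satisfied.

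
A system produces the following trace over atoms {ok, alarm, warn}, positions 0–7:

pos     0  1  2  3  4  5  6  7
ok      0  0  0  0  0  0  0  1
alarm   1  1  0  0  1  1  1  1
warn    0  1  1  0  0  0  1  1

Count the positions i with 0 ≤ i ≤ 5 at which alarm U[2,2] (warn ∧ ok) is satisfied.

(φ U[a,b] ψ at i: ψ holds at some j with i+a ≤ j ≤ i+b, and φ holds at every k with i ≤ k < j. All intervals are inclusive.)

Evaluate at each i in [0,5]:
  i=0: ✗ (no rhs in [2,2])
  i=1: ✗ (no rhs in [3,3])
  i=2: ✗ (no rhs in [4,4])
  i=3: ✗ (no rhs in [5,5])
  i=4: ✗ (no rhs in [6,6])
  i=5: ✓ (rhs at j=7; lhs holds on [5,6])
Positions where it holds: {5} → 1.

1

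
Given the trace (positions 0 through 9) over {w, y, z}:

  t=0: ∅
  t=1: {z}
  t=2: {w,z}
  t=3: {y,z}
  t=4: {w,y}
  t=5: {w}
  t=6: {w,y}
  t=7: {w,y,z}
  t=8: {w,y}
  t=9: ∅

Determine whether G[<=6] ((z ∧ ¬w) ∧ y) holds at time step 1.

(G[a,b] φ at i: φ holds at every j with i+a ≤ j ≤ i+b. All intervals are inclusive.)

False

Check ((z ∧ ¬w) ∧ y) at every j in [1,7]:
  j=1: false
  j=2: false
  j=3: true
  j=4: false
  j=5: false
  j=6: false
  j=7: false
Fails at j=1 → formula fails.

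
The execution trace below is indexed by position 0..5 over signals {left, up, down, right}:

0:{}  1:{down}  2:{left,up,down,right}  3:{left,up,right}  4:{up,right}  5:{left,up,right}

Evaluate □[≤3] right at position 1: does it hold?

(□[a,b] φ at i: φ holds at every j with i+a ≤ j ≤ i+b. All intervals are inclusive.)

Check right at every j in [1,4]:
  j=1: false
  j=2: true
  j=3: true
  j=4: true
Fails at j=1 → formula fails.

No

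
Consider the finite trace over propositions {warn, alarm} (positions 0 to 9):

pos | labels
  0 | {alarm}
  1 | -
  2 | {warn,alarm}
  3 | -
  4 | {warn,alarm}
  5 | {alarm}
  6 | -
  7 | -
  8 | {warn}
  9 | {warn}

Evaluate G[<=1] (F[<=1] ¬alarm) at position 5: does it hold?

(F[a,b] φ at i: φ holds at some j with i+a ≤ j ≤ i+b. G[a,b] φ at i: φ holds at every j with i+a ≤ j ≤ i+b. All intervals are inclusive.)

True

Check F[<=1] ¬alarm at every j in [5,6]:
  j=5: holds (witness at 6)
  j=6: holds (witness at 6)
All positions satisfy it → formula holds.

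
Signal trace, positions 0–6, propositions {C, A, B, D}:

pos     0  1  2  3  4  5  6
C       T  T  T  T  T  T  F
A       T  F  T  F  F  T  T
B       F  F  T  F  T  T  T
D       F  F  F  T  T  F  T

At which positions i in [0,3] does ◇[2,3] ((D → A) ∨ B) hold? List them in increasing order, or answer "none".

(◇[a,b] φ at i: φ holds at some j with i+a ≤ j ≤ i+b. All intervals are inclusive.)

0, 1, 2, 3

Evaluate at each i in [0,3]:
  i=0: ✓ (witness j=2)
  i=1: ✓ (witness j=4)
  i=2: ✓ (witness j=4)
  i=3: ✓ (witness j=5)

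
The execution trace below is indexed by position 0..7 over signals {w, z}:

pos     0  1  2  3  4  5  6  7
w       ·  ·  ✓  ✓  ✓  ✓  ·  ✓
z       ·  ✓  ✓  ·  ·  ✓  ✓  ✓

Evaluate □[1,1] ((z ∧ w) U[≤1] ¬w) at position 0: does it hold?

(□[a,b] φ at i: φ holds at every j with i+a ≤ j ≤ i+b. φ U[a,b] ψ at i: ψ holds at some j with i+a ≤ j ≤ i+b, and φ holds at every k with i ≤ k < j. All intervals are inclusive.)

Holds

Check ((z ∧ w) U[≤1] ¬w) at every j in [1,1]:
  j=1: holds
All positions satisfy it → formula holds.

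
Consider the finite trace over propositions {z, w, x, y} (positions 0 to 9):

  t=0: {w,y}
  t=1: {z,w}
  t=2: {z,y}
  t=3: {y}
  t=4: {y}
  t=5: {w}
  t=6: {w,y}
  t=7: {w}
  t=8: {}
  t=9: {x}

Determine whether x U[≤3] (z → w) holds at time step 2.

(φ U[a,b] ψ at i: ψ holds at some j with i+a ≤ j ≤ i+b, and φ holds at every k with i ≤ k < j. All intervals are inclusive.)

False

Need some j in [2,5] with (z → w), and x at every k in [2,j-1].
  j=2: (z → w) false.
  j=3: (z → w) holds, but x fails at k=2 → not this j.
  j=4: (z → w) holds, but x fails at k=2 → not this j.
  j=5: (z → w) holds, but x fails at k=2 → not this j.
No j in the window works → until fails.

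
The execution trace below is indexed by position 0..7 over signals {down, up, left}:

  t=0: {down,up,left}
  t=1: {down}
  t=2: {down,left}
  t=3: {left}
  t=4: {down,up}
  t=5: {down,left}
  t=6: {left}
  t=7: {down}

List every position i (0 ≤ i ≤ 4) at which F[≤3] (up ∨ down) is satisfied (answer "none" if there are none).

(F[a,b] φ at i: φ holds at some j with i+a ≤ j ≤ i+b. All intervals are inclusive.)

Evaluate at each i in [0,4]:
  i=0: ✓ (witness j=0)
  i=1: ✓ (witness j=1)
  i=2: ✓ (witness j=2)
  i=3: ✓ (witness j=4)
  i=4: ✓ (witness j=4)

0, 1, 2, 3, 4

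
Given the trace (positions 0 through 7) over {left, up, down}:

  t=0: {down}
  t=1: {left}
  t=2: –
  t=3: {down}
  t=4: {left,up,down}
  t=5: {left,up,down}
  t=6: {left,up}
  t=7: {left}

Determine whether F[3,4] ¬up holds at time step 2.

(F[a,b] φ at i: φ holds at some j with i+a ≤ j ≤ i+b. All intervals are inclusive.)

Check ¬up at each j in [5,6]:
  j=5: false
  j=6: false
No position in the window satisfies it → formula fails.

False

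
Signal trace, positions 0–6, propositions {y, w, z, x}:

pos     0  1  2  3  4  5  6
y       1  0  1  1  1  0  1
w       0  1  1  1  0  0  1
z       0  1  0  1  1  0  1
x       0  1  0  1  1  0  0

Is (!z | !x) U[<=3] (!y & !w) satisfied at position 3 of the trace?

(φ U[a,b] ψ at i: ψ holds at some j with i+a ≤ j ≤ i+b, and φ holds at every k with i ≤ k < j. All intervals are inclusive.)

No

Need some j in [3,6] with (!y & !w), and (!z | !x) at every k in [3,j-1].
  j=3: (!y & !w) false.
  j=4: (!y & !w) false.
  j=5: (!y & !w) holds, but (!z | !x) fails at k=3 → not this j.
  j=6: (!y & !w) false.
No j in the window works → until fails.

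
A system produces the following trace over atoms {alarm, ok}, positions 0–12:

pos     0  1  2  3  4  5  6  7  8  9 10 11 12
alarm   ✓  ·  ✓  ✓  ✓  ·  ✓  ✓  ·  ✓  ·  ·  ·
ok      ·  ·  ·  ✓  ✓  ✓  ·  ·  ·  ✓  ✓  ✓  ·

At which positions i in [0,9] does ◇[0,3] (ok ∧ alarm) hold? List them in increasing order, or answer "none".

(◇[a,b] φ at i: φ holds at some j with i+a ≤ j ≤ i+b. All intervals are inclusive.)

0, 1, 2, 3, 4, 6, 7, 8, 9

Evaluate at each i in [0,9]:
  i=0: ✓ (witness j=3)
  i=1: ✓ (witness j=3)
  i=2: ✓ (witness j=3)
  i=3: ✓ (witness j=3)
  i=4: ✓ (witness j=4)
  i=5: ✗ (none in [5,8])
  i=6: ✓ (witness j=9)
  i=7: ✓ (witness j=9)
  i=8: ✓ (witness j=9)
  i=9: ✓ (witness j=9)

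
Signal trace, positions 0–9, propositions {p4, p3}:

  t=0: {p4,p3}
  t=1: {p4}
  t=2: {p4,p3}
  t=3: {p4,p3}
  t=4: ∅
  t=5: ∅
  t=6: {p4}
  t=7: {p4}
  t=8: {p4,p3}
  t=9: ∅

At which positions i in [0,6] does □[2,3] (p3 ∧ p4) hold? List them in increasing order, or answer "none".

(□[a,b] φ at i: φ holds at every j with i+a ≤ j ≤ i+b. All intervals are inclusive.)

0

Evaluate at each i in [0,6]:
  i=0: ✓ (all of [2,3])
  i=1: ✗ (fails at j=4)
  i=2: ✗ (fails at j=4)
  i=3: ✗ (fails at j=5)
  i=4: ✗ (fails at j=6)
  i=5: ✗ (fails at j=7)
  i=6: ✗ (fails at j=9)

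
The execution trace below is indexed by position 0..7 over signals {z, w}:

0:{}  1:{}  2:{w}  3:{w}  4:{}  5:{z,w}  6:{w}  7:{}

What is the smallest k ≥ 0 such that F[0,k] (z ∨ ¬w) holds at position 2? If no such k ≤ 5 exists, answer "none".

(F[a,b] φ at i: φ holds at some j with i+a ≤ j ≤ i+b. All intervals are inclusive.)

Scan j = 2,3,… for (z ∨ ¬w):
  j=2: fails
  j=3: fails
  j=4: holds
First hit at j=4, so smallest k = 4-2 = 2.

2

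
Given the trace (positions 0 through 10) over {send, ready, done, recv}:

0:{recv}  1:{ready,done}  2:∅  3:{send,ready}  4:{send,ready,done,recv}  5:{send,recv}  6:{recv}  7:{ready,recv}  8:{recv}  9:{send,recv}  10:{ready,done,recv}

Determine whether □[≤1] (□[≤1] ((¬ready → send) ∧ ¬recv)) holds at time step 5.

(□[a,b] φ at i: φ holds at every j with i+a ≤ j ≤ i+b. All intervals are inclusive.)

Does not hold

Check □[≤1] ((¬ready → send) ∧ ¬recv) at every j in [5,6]:
  j=5: fails at 5
  j=6: fails at 6
Fails at j=5 → formula fails.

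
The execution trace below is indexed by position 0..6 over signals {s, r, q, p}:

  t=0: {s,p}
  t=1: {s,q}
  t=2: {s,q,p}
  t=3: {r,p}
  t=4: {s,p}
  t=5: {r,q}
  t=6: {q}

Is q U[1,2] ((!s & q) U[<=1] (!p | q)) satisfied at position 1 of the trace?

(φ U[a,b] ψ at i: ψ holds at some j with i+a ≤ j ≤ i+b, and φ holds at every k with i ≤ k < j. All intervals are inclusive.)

True

Need some j in [2,3] with ((!s & q) U[<=1] (!p | q)), and q at every k in [1,j-1].
  j=2: ((!s & q) U[<=1] (!p | q)) holds; q holds at every k in [1,1] → satisfied.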